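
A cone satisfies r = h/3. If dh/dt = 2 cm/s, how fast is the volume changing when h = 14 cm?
392π/9 cm³/s

V = (1/3)π(h/3)²h = πh³/27
dV/dt = πh²/9 · 2
At h = 14: dV/dt = 392π/9 cm³/s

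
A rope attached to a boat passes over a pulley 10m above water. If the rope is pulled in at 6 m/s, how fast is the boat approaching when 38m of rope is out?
19√21/14 ≈ 6.219 m/s

rope² = x² + 10²
x = √(38² - 10²) = 8√21
dx/dt = (rope/x) · d(rope)/dt = (38/(8√21)) · (-6) = -19√21/14 m/s
The boat approaches at 19√21/14 ≈ 6.219 m/s.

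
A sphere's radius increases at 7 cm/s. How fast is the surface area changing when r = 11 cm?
616π cm²/s

S = 4πr²
dS/dt = dS/dr · dr/dt = 8πr · 7
At r = 11: dS/dt = 616π cm²/s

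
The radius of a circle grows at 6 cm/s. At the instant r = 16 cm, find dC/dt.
12π cm/s

C = 2πr
dC/dt = 2π · dr/dt = 2π · 6 = 12π cm/s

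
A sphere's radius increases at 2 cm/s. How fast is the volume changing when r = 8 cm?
512π cm³/s

V = (4/3)πr³
dV/dt = dV/dr · dr/dt = 4πr² · 2
At r = 8: dV/dt = 512π cm³/s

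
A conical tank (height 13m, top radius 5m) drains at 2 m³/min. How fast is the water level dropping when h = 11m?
338/(3025π) ≈ 0.03557 m/min

r/h = 5/13, so r = (5/13)h
V = (1/3)πr²h = (1/3)π((5/13)h)²h = (25/507)πh³
dV/dh = (25/169)πh²
dh/dt = (dV/dt)/(dV/dh) = -2/((25/169)π·11²) = -338/(3025π) m/min
The level is dropping at 338/(3025π) ≈ 0.03557 m/min.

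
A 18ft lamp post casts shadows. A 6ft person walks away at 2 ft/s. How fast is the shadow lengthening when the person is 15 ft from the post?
1 ft/s

By similar triangles: 18/(x+s) = 6/s
Solving: s = 6x/12
ds/dt = 6/12 · dx/dt = 1/2 · 2 = 1 ft/s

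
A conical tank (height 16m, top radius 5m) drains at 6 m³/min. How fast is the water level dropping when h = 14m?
384/(1225π) ≈ 0.09978 m/min

r/h = 5/16, so r = (5/16)h
V = (1/3)πr²h = (1/3)π((5/16)h)²h = (25/768)πh³
dV/dh = (25/256)πh²
dh/dt = (dV/dt)/(dV/dh) = -6/((25/256)π·14²) = -384/(1225π) m/min
The level is dropping at 384/(1225π) ≈ 0.09978 m/min.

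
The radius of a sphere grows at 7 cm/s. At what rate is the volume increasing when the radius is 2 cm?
112π cm³/s

V = (4/3)πr³
dV/dt = dV/dr · dr/dt = 4πr² · 7
At r = 2: dV/dt = 112π cm³/s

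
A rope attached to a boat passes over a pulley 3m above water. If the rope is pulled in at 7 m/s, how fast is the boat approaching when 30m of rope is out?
70√11/33 ≈ 7.035 m/s

rope² = x² + 3²
x = √(30² - 3²) = 9√11
dx/dt = (rope/x) · d(rope)/dt = (30/(9√11)) · (-7) = -70√11/33 m/s
The boat approaches at 70√11/33 ≈ 7.035 m/s.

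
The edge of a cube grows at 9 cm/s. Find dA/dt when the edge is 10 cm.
1080 cm²/s

A = 6s²
dA/dt = 12s · ds/dt = 12·10·9 = 1080 cm²/s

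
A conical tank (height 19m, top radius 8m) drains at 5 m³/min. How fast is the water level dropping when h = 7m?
1805/(3136π) ≈ 0.1832 m/min

r/h = 8/19, so r = (8/19)h
V = (1/3)πr²h = (1/3)π((8/19)h)²h = (64/1083)πh³
dV/dh = (64/361)πh²
dh/dt = (dV/dt)/(dV/dh) = -5/((64/361)π·7²) = -1805/(3136π) m/min
The level is dropping at 1805/(3136π) ≈ 0.1832 m/min.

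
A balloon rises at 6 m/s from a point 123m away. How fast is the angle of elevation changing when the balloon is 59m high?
0.039656 rad/s

tan(θ) = y/123
sec²(θ) · dθ/dt = (1/123) · dy/dt
dθ/dt = cos²(θ)/123 · 6 = 123/(123² + 59²) · 6
dθ/dt = 0.039656 rad/s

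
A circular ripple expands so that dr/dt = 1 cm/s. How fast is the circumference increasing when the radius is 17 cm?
2π cm/s

C = 2πr
dC/dt = 2π · dr/dt = 2π · 1 = 2π cm/s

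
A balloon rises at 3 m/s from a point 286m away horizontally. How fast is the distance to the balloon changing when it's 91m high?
21√533/533 ≈ 0.9096 m/s

z² = 286² + y²
z = √(286² + 91²) = 13√533
dz/dt = y/z · dy/dt = 91/(13√533) · 3 = 21√533/533 ≈ 0.9096 m/s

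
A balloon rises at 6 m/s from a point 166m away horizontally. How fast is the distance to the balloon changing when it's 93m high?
558√36205/36205 ≈ 2.933 m/s

z² = 166² + y²
z = √(166² + 93²) = √36205
dz/dt = y/z · dy/dt = 93/√36205 · 6 = 558√36205/36205 ≈ 2.933 m/s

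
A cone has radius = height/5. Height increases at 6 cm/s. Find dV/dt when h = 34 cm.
6936π/25 cm³/s

V = (1/3)π(h/5)²h = πh³/75
dV/dt = πh²/25 · 6
At h = 34: dV/dt = 6936π/25 cm³/s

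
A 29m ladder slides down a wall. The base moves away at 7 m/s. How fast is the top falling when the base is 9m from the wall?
63√190/380 ≈ 2.285 m/s

x² + y² = 29²
2x·dx/dt + 2y·dy/dt = 0
dy/dt = -x/y · dx/dt = -9/(2√190) · 7 = -63√190/380 m/s
The top is descending at 63√190/380 ≈ 2.285 m/s.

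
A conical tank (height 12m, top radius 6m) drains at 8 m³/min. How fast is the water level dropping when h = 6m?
8/(9π) ≈ 0.2829 m/min

r/h = 6/12, so r = (1/2)h
V = (1/3)πr²h = (1/3)π((1/2)h)²h = (1/12)πh³
dV/dh = (1/4)πh²
dh/dt = (dV/dt)/(dV/dh) = -8/((1/4)π·6²) = -8/(9π) m/min
The level is dropping at 8/(9π) ≈ 0.2829 m/min.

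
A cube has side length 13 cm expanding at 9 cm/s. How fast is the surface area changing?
1404 cm²/s

A = 6s²
dA/dt = 12s · ds/dt = 12·13·9 = 1404 cm²/s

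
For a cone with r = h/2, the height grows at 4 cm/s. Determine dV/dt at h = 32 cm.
1024π cm³/s

V = (1/3)π(h/2)²h = πh³/12
dV/dt = πh²/4 · 4
At h = 32: dV/dt = 1024π cm³/s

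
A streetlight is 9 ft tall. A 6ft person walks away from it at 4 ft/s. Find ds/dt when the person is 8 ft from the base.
8 ft/s

By similar triangles: 9/(x+s) = 6/s
Solving: s = 6x/3
ds/dt = 6/3 · dx/dt = 2 · 4 = 8 ft/s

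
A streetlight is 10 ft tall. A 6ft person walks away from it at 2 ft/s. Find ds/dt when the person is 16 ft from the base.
3 ft/s

By similar triangles: 10/(x+s) = 6/s
Solving: s = 6x/4
ds/dt = 6/4 · dx/dt = 3/2 · 2 = 3 ft/s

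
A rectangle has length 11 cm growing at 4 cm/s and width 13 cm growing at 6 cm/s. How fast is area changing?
118 cm²/s

A = lw
dA/dt = w·dl/dt + l·dw/dt = 13·4 + 11·6 = 118 cm²/s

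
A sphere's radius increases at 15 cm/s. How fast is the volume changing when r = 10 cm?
6000π cm³/s

V = (4/3)πr³
dV/dt = dV/dr · dr/dt = 4πr² · 15
At r = 10: dV/dt = 6000π cm³/s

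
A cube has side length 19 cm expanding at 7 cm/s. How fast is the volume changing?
7581 cm³/s

V = s³
dV/dt = 3s² · ds/dt = 3·19²·7 = 7581 cm³/s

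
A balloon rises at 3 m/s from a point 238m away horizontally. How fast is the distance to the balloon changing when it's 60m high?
90√15061/15061 ≈ 0.7334 m/s

z² = 238² + y²
z = √(238² + 60²) = 2√15061
dz/dt = y/z · dy/dt = 60/(2√15061) · 3 = 90√15061/15061 ≈ 0.7334 m/s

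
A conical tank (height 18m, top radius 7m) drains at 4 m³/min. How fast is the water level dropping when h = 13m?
1296/(8281π) ≈ 0.04982 m/min

r/h = 7/18, so r = (7/18)h
V = (1/3)πr²h = (1/3)π((7/18)h)²h = (49/972)πh³
dV/dh = (49/324)πh²
dh/dt = (dV/dt)/(dV/dh) = -4/((49/324)π·13²) = -1296/(8281π) m/min
The level is dropping at 1296/(8281π) ≈ 0.04982 m/min.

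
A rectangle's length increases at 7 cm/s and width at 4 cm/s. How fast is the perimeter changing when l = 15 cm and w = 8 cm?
22 cm/s

P = 2(l + w)
dP/dt = 2(dl/dt + dw/dt) = 2(7 + 4) = 22 cm/s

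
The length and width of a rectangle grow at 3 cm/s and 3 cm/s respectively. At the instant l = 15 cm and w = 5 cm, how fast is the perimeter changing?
12 cm/s

P = 2(l + w)
dP/dt = 2(dl/dt + dw/dt) = 2(3 + 3) = 12 cm/s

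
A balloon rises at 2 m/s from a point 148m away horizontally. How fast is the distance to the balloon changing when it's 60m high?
15√1594/797 ≈ 0.7514 m/s

z² = 148² + y²
z = √(148² + 60²) = 4√1594
dz/dt = y/z · dy/dt = 60/(4√1594) · 2 = 15√1594/797 ≈ 0.7514 m/s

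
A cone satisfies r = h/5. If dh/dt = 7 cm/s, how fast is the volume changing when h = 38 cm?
10108π/25 cm³/s

V = (1/3)π(h/5)²h = πh³/75
dV/dt = πh²/25 · 7
At h = 38: dV/dt = 10108π/25 cm³/s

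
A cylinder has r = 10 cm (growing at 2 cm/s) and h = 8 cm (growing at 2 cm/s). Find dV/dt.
520π cm³/s

V = πr²h
dV/dt = 2πrh·dr/dt + πr²·dh/dt
= 2π(10)(8)(2) + π(10)²(2)
= 520π cm³/s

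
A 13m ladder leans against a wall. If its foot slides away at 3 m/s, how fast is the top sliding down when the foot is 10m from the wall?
10√69/23 ≈ 3.612 m/s

x² + y² = 13²
2x·dx/dt + 2y·dy/dt = 0
dy/dt = -x/y · dx/dt = -10/√69 · 3 = -10√69/23 m/s
The top is descending at 10√69/23 ≈ 3.612 m/s.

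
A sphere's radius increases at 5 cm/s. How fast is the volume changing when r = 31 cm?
19220π cm³/s

V = (4/3)πr³
dV/dt = dV/dr · dr/dt = 4πr² · 5
At r = 31: dV/dt = 19220π cm³/s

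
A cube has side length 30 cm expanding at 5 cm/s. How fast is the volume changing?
13500 cm³/s

V = s³
dV/dt = 3s² · ds/dt = 3·30²·5 = 13500 cm³/s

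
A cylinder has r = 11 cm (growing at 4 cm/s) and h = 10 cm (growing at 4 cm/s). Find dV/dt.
1364π cm³/s

V = πr²h
dV/dt = 2πrh·dr/dt + πr²·dh/dt
= 2π(11)(10)(4) + π(11)²(4)
= 1364π cm³/s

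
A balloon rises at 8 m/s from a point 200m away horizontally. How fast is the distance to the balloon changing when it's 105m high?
168√2041/2041 ≈ 3.719 m/s

z² = 200² + y²
z = √(200² + 105²) = 5√2041
dz/dt = y/z · dy/dt = 105/(5√2041) · 8 = 168√2041/2041 ≈ 3.719 m/s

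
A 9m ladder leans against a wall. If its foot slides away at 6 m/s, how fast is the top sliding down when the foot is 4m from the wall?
24√65/65 ≈ 2.977 m/s

x² + y² = 9²
2x·dx/dt + 2y·dy/dt = 0
dy/dt = -x/y · dx/dt = -4/√65 · 6 = -24√65/65 m/s
The top is descending at 24√65/65 ≈ 2.977 m/s.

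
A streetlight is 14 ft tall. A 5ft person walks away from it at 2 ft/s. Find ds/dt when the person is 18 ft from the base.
10/9 ft/s

By similar triangles: 14/(x+s) = 5/s
Solving: s = 5x/9
ds/dt = 5/9 · dx/dt = 5/9 · 2 = 10/9 ft/s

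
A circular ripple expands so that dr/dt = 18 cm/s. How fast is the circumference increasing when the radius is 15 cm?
36π cm/s

C = 2πr
dC/dt = 2π · dr/dt = 2π · 18 = 36π cm/s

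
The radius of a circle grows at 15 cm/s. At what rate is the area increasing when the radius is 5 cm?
150π cm²/s

A = πr²
dA/dt = 2πr · dr/dt = 2π(5)(15) = 150π cm²/s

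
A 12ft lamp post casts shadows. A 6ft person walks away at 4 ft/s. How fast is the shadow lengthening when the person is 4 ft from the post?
4 ft/s

By similar triangles: 12/(x+s) = 6/s
Solving: s = 6x/6
ds/dt = 6/6 · dx/dt = 1 · 4 = 4 ft/s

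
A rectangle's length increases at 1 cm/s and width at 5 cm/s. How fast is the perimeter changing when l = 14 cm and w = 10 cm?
12 cm/s

P = 2(l + w)
dP/dt = 2(dl/dt + dw/dt) = 2(1 + 5) = 12 cm/s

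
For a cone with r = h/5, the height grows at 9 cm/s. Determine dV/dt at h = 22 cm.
4356π/25 cm³/s

V = (1/3)π(h/5)²h = πh³/75
dV/dt = πh²/25 · 9
At h = 22: dV/dt = 4356π/25 cm³/s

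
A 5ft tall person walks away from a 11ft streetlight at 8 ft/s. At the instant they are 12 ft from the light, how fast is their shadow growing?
20/3 ft/s

By similar triangles: 11/(x+s) = 5/s
Solving: s = 5x/6
ds/dt = 5/6 · dx/dt = 5/6 · 8 = 20/3 ft/s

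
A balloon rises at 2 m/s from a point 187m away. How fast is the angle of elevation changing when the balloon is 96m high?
0.008464 rad/s

tan(θ) = y/187
sec²(θ) · dθ/dt = (1/187) · dy/dt
dθ/dt = cos²(θ)/187 · 2 = 187/(187² + 96²) · 2
dθ/dt = 0.008464 rad/s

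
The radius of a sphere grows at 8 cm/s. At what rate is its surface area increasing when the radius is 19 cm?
1216π cm²/s

S = 4πr²
dS/dt = dS/dr · dr/dt = 8πr · 8
At r = 19: dS/dt = 1216π cm²/s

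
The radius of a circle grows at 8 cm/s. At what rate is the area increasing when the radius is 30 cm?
480π cm²/s

A = πr²
dA/dt = 2πr · dr/dt = 2π(30)(8) = 480π cm²/s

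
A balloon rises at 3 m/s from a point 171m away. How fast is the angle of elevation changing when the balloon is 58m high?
0.015734 rad/s

tan(θ) = y/171
sec²(θ) · dθ/dt = (1/171) · dy/dt
dθ/dt = cos²(θ)/171 · 3 = 171/(171² + 58²) · 3
dθ/dt = 0.015734 rad/s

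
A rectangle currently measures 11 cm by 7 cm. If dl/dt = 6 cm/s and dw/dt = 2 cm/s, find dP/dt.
16 cm/s

P = 2(l + w)
dP/dt = 2(dl/dt + dw/dt) = 2(6 + 2) = 16 cm/s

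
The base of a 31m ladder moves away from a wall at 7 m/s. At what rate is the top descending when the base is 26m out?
182√285/285 ≈ 10.78 m/s

x² + y² = 31²
2x·dx/dt + 2y·dy/dt = 0
dy/dt = -x/y · dx/dt = -26/√285 · 7 = -182√285/285 m/s
The top is descending at 182√285/285 ≈ 10.78 m/s.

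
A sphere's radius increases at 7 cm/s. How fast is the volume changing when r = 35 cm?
34300π cm³/s

V = (4/3)πr³
dV/dt = dV/dr · dr/dt = 4πr² · 7
At r = 35: dV/dt = 34300π cm³/s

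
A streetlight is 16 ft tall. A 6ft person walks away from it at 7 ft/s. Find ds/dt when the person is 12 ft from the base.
21/5 ft/s

By similar triangles: 16/(x+s) = 6/s
Solving: s = 6x/10
ds/dt = 6/10 · dx/dt = 3/5 · 7 = 21/5 ft/s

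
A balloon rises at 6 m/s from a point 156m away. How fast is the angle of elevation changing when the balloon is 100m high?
0.02726 rad/s

tan(θ) = y/156
sec²(θ) · dθ/dt = (1/156) · dy/dt
dθ/dt = cos²(θ)/156 · 6 = 156/(156² + 100²) · 6
dθ/dt = 0.02726 rad/s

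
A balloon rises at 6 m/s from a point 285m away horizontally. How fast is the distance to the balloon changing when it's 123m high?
123√10706/5353 ≈ 2.378 m/s

z² = 285² + y²
z = √(285² + 123²) = 3√10706
dz/dt = y/z · dy/dt = 123/(3√10706) · 6 = 123√10706/5353 ≈ 2.378 m/s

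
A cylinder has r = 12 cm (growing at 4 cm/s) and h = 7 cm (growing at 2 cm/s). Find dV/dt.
960π cm³/s

V = πr²h
dV/dt = 2πrh·dr/dt + πr²·dh/dt
= 2π(12)(7)(4) + π(12)²(2)
= 960π cm³/s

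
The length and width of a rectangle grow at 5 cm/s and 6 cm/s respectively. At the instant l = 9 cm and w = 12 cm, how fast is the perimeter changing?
22 cm/s

P = 2(l + w)
dP/dt = 2(dl/dt + dw/dt) = 2(5 + 6) = 22 cm/s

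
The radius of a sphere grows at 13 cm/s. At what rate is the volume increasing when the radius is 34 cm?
60112π cm³/s

V = (4/3)πr³
dV/dt = dV/dr · dr/dt = 4πr² · 13
At r = 34: dV/dt = 60112π cm³/s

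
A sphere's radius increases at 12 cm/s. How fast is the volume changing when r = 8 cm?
3072π cm³/s

V = (4/3)πr³
dV/dt = dV/dr · dr/dt = 4πr² · 12
At r = 8: dV/dt = 3072π cm³/s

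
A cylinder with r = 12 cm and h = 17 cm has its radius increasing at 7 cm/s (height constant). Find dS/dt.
574π cm²/s

S = 2πrh + 2πr² (lateral + bases)
dS/dt = (2πh + 4πr)·dr/dt = (2π·17 + 4π·12)·7
= 574π cm²/s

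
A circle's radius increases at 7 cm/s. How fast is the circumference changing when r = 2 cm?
14π cm/s

C = 2πr
dC/dt = 2π · dr/dt = 2π · 7 = 14π cm/s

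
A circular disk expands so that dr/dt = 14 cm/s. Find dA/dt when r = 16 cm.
448π cm²/s

A = πr²
dA/dt = 2πr · dr/dt = 2π(16)(14) = 448π cm²/s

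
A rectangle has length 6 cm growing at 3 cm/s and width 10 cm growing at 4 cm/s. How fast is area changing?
54 cm²/s

A = lw
dA/dt = w·dl/dt + l·dw/dt = 10·3 + 6·4 = 54 cm²/s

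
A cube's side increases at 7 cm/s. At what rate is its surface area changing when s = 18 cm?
1512 cm²/s

A = 6s²
dA/dt = 12s · ds/dt = 12·18·7 = 1512 cm²/s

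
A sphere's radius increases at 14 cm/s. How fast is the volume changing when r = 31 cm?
53816π cm³/s

V = (4/3)πr³
dV/dt = dV/dr · dr/dt = 4πr² · 14
At r = 31: dV/dt = 53816π cm³/s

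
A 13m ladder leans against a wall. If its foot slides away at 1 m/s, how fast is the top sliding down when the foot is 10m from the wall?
10√69/69 ≈ 1.204 m/s

x² + y² = 13²
2x·dx/dt + 2y·dy/dt = 0
dy/dt = -x/y · dx/dt = -10/√69 · 1 = -10√69/69 m/s
The top is descending at 10√69/69 ≈ 1.204 m/s.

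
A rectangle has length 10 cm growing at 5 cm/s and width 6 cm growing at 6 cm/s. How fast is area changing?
90 cm²/s

A = lw
dA/dt = w·dl/dt + l·dw/dt = 6·5 + 10·6 = 90 cm²/s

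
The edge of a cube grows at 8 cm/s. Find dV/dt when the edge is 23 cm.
12696 cm³/s

V = s³
dV/dt = 3s² · ds/dt = 3·23²·8 = 12696 cm³/s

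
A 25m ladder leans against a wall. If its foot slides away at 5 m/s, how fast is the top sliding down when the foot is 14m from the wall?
70√429/429 ≈ 3.38 m/s

x² + y² = 25²
2x·dx/dt + 2y·dy/dt = 0
dy/dt = -x/y · dx/dt = -14/√429 · 5 = -70√429/429 m/s
The top is descending at 70√429/429 ≈ 3.38 m/s.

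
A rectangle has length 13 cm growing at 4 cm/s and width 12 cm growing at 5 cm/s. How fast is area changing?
113 cm²/s

A = lw
dA/dt = w·dl/dt + l·dw/dt = 12·4 + 13·5 = 113 cm²/s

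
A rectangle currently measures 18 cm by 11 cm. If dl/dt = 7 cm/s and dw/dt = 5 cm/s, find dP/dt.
24 cm/s

P = 2(l + w)
dP/dt = 2(dl/dt + dw/dt) = 2(7 + 5) = 24 cm/s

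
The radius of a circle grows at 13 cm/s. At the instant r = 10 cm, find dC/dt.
26π cm/s

C = 2πr
dC/dt = 2π · dr/dt = 2π · 13 = 26π cm/s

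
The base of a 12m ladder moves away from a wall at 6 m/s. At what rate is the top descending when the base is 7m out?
42√95/95 ≈ 4.309 m/s

x² + y² = 12²
2x·dx/dt + 2y·dy/dt = 0
dy/dt = -x/y · dx/dt = -7/√95 · 6 = -42√95/95 m/s
The top is descending at 42√95/95 ≈ 4.309 m/s.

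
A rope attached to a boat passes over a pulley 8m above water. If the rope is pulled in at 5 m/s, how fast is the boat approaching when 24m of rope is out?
15√2/4 ≈ 5.303 m/s

rope² = x² + 8²
x = √(24² - 8²) = 16√2
dx/dt = (rope/x) · d(rope)/dt = (24/(16√2)) · (-5) = -15√2/4 m/s
The boat approaches at 15√2/4 ≈ 5.303 m/s.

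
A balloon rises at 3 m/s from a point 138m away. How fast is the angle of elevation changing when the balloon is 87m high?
0.015556 rad/s

tan(θ) = y/138
sec²(θ) · dθ/dt = (1/138) · dy/dt
dθ/dt = cos²(θ)/138 · 3 = 138/(138² + 87²) · 3
dθ/dt = 0.015556 rad/s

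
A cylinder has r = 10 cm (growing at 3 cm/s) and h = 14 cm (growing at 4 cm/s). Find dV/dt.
1240π cm³/s

V = πr²h
dV/dt = 2πrh·dr/dt + πr²·dh/dt
= 2π(10)(14)(3) + π(10)²(4)
= 1240π cm³/s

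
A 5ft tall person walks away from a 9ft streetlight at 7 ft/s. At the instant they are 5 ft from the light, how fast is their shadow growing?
35/4 ft/s

By similar triangles: 9/(x+s) = 5/s
Solving: s = 5x/4
ds/dt = 5/4 · dx/dt = 5/4 · 7 = 35/4 ft/s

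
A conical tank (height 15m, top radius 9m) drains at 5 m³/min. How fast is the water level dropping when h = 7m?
125/(441π) ≈ 0.09022 m/min

r/h = 9/15, so r = (3/5)h
V = (1/3)πr²h = (1/3)π((3/5)h)²h = (3/25)πh³
dV/dh = (9/25)πh²
dh/dt = (dV/dt)/(dV/dh) = -5/((9/25)π·7²) = -125/(441π) m/min
The level is dropping at 125/(441π) ≈ 0.09022 m/min.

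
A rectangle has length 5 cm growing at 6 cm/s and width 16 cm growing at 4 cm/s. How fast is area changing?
116 cm²/s

A = lw
dA/dt = w·dl/dt + l·dw/dt = 16·6 + 5·4 = 116 cm²/s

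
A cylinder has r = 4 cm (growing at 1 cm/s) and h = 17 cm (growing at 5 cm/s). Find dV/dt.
216π cm³/s

V = πr²h
dV/dt = 2πrh·dr/dt + πr²·dh/dt
= 2π(4)(17)(1) + π(4)²(5)
= 216π cm³/s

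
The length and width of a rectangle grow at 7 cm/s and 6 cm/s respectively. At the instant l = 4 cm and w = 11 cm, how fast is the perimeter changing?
26 cm/s

P = 2(l + w)
dP/dt = 2(dl/dt + dw/dt) = 2(7 + 6) = 26 cm/s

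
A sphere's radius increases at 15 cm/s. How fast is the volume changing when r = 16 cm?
15360π cm³/s

V = (4/3)πr³
dV/dt = dV/dr · dr/dt = 4πr² · 15
At r = 16: dV/dt = 15360π cm³/s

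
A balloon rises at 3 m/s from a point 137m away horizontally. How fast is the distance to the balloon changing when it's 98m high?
294√28373/28373 ≈ 1.745 m/s

z² = 137² + y²
z = √(137² + 98²) = √28373
dz/dt = y/z · dy/dt = 98/√28373 · 3 = 294√28373/28373 ≈ 1.745 m/s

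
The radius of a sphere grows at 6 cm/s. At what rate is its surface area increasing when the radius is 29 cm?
1392π cm²/s

S = 4πr²
dS/dt = dS/dr · dr/dt = 8πr · 6
At r = 29: dS/dt = 1392π cm²/s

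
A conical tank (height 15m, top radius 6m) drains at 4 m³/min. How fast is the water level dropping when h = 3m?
25/(9π) ≈ 0.8842 m/min

r/h = 6/15, so r = (2/5)h
V = (1/3)πr²h = (1/3)π((2/5)h)²h = (4/75)πh³
dV/dh = (4/25)πh²
dh/dt = (dV/dt)/(dV/dh) = -4/((4/25)π·3²) = -25/(9π) m/min
The level is dropping at 25/(9π) ≈ 0.8842 m/min.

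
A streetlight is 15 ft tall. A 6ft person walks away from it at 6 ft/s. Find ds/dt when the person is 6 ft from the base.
4 ft/s

By similar triangles: 15/(x+s) = 6/s
Solving: s = 6x/9
ds/dt = 6/9 · dx/dt = 2/3 · 6 = 4 ft/s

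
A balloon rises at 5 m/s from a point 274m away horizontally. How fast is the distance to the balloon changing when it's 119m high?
595√89237/89237 ≈ 1.992 m/s

z² = 274² + y²
z = √(274² + 119²) = √89237
dz/dt = y/z · dy/dt = 119/√89237 · 5 = 595√89237/89237 ≈ 1.992 m/s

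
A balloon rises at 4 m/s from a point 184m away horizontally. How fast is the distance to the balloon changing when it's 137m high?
548√2105/10525 ≈ 2.389 m/s

z² = 184² + y²
z = √(184² + 137²) = 5√2105
dz/dt = y/z · dy/dt = 137/(5√2105) · 4 = 548√2105/10525 ≈ 2.389 m/s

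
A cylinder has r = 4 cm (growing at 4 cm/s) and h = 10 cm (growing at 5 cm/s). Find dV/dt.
400π cm³/s

V = πr²h
dV/dt = 2πrh·dr/dt + πr²·dh/dt
= 2π(4)(10)(4) + π(4)²(5)
= 400π cm³/s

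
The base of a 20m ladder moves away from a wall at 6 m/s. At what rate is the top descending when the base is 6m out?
18√91/91 ≈ 1.887 m/s

x² + y² = 20²
2x·dx/dt + 2y·dy/dt = 0
dy/dt = -x/y · dx/dt = -6/(2√91) · 6 = -18√91/91 m/s
The top is descending at 18√91/91 ≈ 1.887 m/s.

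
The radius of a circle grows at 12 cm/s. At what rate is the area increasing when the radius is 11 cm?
264π cm²/s

A = πr²
dA/dt = 2πr · dr/dt = 2π(11)(12) = 264π cm²/s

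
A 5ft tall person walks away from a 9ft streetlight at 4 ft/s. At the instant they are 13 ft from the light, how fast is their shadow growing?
5 ft/s

By similar triangles: 9/(x+s) = 5/s
Solving: s = 5x/4
ds/dt = 5/4 · dx/dt = 5/4 · 4 = 5 ft/s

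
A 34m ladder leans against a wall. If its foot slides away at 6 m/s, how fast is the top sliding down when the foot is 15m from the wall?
90√19/133 ≈ 2.95 m/s

x² + y² = 34²
2x·dx/dt + 2y·dy/dt = 0
dy/dt = -x/y · dx/dt = -15/(7√19) · 6 = -90√19/133 m/s
The top is descending at 90√19/133 ≈ 2.95 m/s.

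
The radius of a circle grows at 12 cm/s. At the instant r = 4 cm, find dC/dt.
24π cm/s

C = 2πr
dC/dt = 2π · dr/dt = 2π · 12 = 24π cm/s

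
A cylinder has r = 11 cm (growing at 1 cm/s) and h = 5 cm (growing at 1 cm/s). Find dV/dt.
231π cm³/s

V = πr²h
dV/dt = 2πrh·dr/dt + πr²·dh/dt
= 2π(11)(5)(1) + π(11)²(1)
= 231π cm³/s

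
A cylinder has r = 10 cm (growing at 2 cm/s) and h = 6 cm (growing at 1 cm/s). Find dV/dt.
340π cm³/s

V = πr²h
dV/dt = 2πrh·dr/dt + πr²·dh/dt
= 2π(10)(6)(2) + π(10)²(1)
= 340π cm³/s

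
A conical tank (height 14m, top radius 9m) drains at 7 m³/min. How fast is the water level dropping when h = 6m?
343/(729π) ≈ 0.1498 m/min

r/h = 9/14, so r = (9/14)h
V = (1/3)πr²h = (1/3)π((9/14)h)²h = (27/196)πh³
dV/dh = (81/196)πh²
dh/dt = (dV/dt)/(dV/dh) = -7/((81/196)π·6²) = -343/(729π) m/min
The level is dropping at 343/(729π) ≈ 0.1498 m/min.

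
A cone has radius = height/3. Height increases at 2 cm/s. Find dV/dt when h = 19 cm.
722π/9 cm³/s

V = (1/3)π(h/3)²h = πh³/27
dV/dt = πh²/9 · 2
At h = 19: dV/dt = 722π/9 cm³/s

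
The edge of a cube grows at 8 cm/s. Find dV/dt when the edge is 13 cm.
4056 cm³/s

V = s³
dV/dt = 3s² · ds/dt = 3·13²·8 = 4056 cm³/s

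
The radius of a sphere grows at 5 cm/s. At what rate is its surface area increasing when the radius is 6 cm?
240π cm²/s

S = 4πr²
dS/dt = dS/dr · dr/dt = 8πr · 5
At r = 6: dS/dt = 240π cm²/s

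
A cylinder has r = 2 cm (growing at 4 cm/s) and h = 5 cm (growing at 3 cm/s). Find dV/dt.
92π cm³/s

V = πr²h
dV/dt = 2πrh·dr/dt + πr²·dh/dt
= 2π(2)(5)(4) + π(2)²(3)
= 92π cm³/s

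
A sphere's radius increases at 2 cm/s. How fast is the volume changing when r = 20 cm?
3200π cm³/s

V = (4/3)πr³
dV/dt = dV/dr · dr/dt = 4πr² · 2
At r = 20: dV/dt = 3200π cm³/s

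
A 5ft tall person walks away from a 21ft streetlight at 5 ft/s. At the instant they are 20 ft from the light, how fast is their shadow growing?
25/16 ft/s

By similar triangles: 21/(x+s) = 5/s
Solving: s = 5x/16
ds/dt = 5/16 · dx/dt = 5/16 · 5 = 25/16 ft/s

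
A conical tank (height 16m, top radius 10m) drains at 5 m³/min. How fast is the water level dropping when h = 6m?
16/(45π) ≈ 0.1132 m/min

r/h = 10/16, so r = (5/8)h
V = (1/3)πr²h = (1/3)π((5/8)h)²h = (25/192)πh³
dV/dh = (25/64)πh²
dh/dt = (dV/dt)/(dV/dh) = -5/((25/64)π·6²) = -16/(45π) m/min
The level is dropping at 16/(45π) ≈ 0.1132 m/min.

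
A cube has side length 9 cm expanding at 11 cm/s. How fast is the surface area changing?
1188 cm²/s

A = 6s²
dA/dt = 12s · ds/dt = 12·9·11 = 1188 cm²/s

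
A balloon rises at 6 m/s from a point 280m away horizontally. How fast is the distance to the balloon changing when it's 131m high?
786√95561/95561 ≈ 2.543 m/s

z² = 280² + y²
z = √(280² + 131²) = √95561
dz/dt = y/z · dy/dt = 131/√95561 · 6 = 786√95561/95561 ≈ 2.543 m/s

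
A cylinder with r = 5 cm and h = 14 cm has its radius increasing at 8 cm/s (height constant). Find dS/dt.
384π cm²/s

S = 2πrh + 2πr² (lateral + bases)
dS/dt = (2πh + 4πr)·dr/dt = (2π·14 + 4π·5)·8
= 384π cm²/s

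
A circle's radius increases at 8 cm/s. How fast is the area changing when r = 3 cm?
48π cm²/s

A = πr²
dA/dt = 2πr · dr/dt = 2π(3)(8) = 48π cm²/s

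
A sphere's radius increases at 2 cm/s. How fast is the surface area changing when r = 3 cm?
48π cm²/s

S = 4πr²
dS/dt = dS/dr · dr/dt = 8πr · 2
At r = 3: dS/dt = 48π cm²/s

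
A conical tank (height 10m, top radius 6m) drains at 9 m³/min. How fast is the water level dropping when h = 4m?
25/(16π) ≈ 0.4974 m/min

r/h = 6/10, so r = (3/5)h
V = (1/3)πr²h = (1/3)π((3/5)h)²h = (3/25)πh³
dV/dh = (9/25)πh²
dh/dt = (dV/dt)/(dV/dh) = -9/((9/25)π·4²) = -25/(16π) m/min
The level is dropping at 25/(16π) ≈ 0.4974 m/min.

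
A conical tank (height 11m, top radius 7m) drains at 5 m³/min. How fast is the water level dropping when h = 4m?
605/(784π) ≈ 0.2456 m/min

r/h = 7/11, so r = (7/11)h
V = (1/3)πr²h = (1/3)π((7/11)h)²h = (49/363)πh³
dV/dh = (49/121)πh²
dh/dt = (dV/dt)/(dV/dh) = -5/((49/121)π·4²) = -605/(784π) m/min
The level is dropping at 605/(784π) ≈ 0.2456 m/min.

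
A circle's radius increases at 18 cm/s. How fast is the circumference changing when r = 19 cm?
36π cm/s

C = 2πr
dC/dt = 2π · dr/dt = 2π · 18 = 36π cm/s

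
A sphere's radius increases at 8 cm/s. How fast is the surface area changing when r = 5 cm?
320π cm²/s

S = 4πr²
dS/dt = dS/dr · dr/dt = 8πr · 8
At r = 5: dS/dt = 320π cm²/s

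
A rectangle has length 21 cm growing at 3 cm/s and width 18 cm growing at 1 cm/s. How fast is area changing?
75 cm²/s

A = lw
dA/dt = w·dl/dt + l·dw/dt = 18·3 + 21·1 = 75 cm²/s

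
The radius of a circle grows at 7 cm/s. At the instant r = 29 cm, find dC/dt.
14π cm/s

C = 2πr
dC/dt = 2π · dr/dt = 2π · 7 = 14π cm/s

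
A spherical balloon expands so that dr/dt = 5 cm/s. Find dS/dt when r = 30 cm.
1200π cm²/s

S = 4πr²
dS/dt = dS/dr · dr/dt = 8πr · 5
At r = 30: dS/dt = 1200π cm²/s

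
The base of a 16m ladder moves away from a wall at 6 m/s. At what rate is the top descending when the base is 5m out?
10√231/77 ≈ 1.974 m/s

x² + y² = 16²
2x·dx/dt + 2y·dy/dt = 0
dy/dt = -x/y · dx/dt = -5/√231 · 6 = -10√231/77 m/s
The top is descending at 10√231/77 ≈ 1.974 m/s.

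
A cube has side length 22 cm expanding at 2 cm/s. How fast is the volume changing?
2904 cm³/s

V = s³
dV/dt = 3s² · ds/dt = 3·22²·2 = 2904 cm³/s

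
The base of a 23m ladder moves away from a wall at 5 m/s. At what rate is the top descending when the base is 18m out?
18√205/41 ≈ 6.286 m/s

x² + y² = 23²
2x·dx/dt + 2y·dy/dt = 0
dy/dt = -x/y · dx/dt = -18/√205 · 5 = -18√205/41 m/s
The top is descending at 18√205/41 ≈ 6.286 m/s.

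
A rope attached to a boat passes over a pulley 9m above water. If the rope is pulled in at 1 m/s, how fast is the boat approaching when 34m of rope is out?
34√43/215 ≈ 1.037 m/s

rope² = x² + 9²
x = √(34² - 9²) = 5√43
dx/dt = (rope/x) · d(rope)/dt = (34/(5√43)) · (-1) = -34√43/215 m/s
The boat approaches at 34√43/215 ≈ 1.037 m/s.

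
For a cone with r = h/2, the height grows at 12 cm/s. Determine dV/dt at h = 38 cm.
4332π cm³/s

V = (1/3)π(h/2)²h = πh³/12
dV/dt = πh²/4 · 12
At h = 38: dV/dt = 4332π cm³/s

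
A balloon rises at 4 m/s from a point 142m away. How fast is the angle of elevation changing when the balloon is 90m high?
0.020096 rad/s

tan(θ) = y/142
sec²(θ) · dθ/dt = (1/142) · dy/dt
dθ/dt = cos²(θ)/142 · 4 = 142/(142² + 90²) · 4
dθ/dt = 0.020096 rad/s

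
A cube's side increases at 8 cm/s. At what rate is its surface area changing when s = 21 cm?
2016 cm²/s

A = 6s²
dA/dt = 12s · ds/dt = 12·21·8 = 2016 cm²/s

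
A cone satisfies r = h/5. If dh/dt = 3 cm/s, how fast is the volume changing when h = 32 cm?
3072π/25 cm³/s

V = (1/3)π(h/5)²h = πh³/75
dV/dt = πh²/25 · 3
At h = 32: dV/dt = 3072π/25 cm³/s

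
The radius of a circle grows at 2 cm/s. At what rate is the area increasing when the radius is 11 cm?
44π cm²/s

A = πr²
dA/dt = 2πr · dr/dt = 2π(11)(2) = 44π cm²/s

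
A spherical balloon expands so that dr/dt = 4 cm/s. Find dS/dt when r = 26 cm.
832π cm²/s

S = 4πr²
dS/dt = dS/dr · dr/dt = 8πr · 4
At r = 26: dS/dt = 832π cm²/s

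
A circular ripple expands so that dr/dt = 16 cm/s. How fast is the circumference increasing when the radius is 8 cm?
32π cm/s

C = 2πr
dC/dt = 2π · dr/dt = 2π · 16 = 32π cm/s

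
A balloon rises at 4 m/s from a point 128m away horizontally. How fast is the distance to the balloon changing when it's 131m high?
524√33545/33545 ≈ 2.861 m/s

z² = 128² + y²
z = √(128² + 131²) = √33545
dz/dt = y/z · dy/dt = 131/√33545 · 4 = 524√33545/33545 ≈ 2.861 m/s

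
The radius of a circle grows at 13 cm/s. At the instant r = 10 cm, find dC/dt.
26π cm/s

C = 2πr
dC/dt = 2π · dr/dt = 2π · 13 = 26π cm/s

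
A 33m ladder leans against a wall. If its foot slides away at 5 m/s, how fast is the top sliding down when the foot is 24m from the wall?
40√57/57 ≈ 5.298 m/s

x² + y² = 33²
2x·dx/dt + 2y·dy/dt = 0
dy/dt = -x/y · dx/dt = -24/(3√57) · 5 = -40√57/57 m/s
The top is descending at 40√57/57 ≈ 5.298 m/s.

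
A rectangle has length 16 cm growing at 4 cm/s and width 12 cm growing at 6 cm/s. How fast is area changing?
144 cm²/s

A = lw
dA/dt = w·dl/dt + l·dw/dt = 12·4 + 16·6 = 144 cm²/s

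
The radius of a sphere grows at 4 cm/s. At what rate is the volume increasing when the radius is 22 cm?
7744π cm³/s

V = (4/3)πr³
dV/dt = dV/dr · dr/dt = 4πr² · 4
At r = 22: dV/dt = 7744π cm³/s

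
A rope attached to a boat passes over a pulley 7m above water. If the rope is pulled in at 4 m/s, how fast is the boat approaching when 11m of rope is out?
11√2/3 ≈ 5.185 m/s

rope² = x² + 7²
x = √(11² - 7²) = 6√2
dx/dt = (rope/x) · d(rope)/dt = (11/(6√2)) · (-4) = -11√2/3 m/s
The boat approaches at 11√2/3 ≈ 5.185 m/s.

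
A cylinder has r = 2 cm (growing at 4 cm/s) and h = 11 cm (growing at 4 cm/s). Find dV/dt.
192π cm³/s

V = πr²h
dV/dt = 2πrh·dr/dt + πr²·dh/dt
= 2π(2)(11)(4) + π(2)²(4)
= 192π cm³/s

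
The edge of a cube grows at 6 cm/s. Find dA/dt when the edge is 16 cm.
1152 cm²/s

A = 6s²
dA/dt = 12s · ds/dt = 12·16·6 = 1152 cm²/s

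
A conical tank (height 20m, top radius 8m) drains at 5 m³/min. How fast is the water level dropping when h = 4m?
125/(64π) ≈ 0.6217 m/min

r/h = 8/20, so r = (2/5)h
V = (1/3)πr²h = (1/3)π((2/5)h)²h = (4/75)πh³
dV/dh = (4/25)πh²
dh/dt = (dV/dt)/(dV/dh) = -5/((4/25)π·4²) = -125/(64π) m/min
The level is dropping at 125/(64π) ≈ 0.6217 m/min.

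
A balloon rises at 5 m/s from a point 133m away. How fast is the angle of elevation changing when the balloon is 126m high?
0.019812 rad/s

tan(θ) = y/133
sec²(θ) · dθ/dt = (1/133) · dy/dt
dθ/dt = cos²(θ)/133 · 5 = 133/(133² + 126²) · 5
dθ/dt = 0.019812 rad/s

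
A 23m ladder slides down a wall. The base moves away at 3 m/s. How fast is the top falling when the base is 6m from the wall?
18√493/493 ≈ 0.8107 m/s

x² + y² = 23²
2x·dx/dt + 2y·dy/dt = 0
dy/dt = -x/y · dx/dt = -6/√493 · 3 = -18√493/493 m/s
The top is descending at 18√493/493 ≈ 0.8107 m/s.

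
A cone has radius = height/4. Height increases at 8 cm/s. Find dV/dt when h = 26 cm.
338π cm³/s

V = (1/3)π(h/4)²h = πh³/48
dV/dt = πh²/16 · 8
At h = 26: dV/dt = 338π cm³/s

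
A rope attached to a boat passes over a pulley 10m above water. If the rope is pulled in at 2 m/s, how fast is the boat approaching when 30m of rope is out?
3√2/2 ≈ 2.121 m/s

rope² = x² + 10²
x = √(30² - 10²) = 20√2
dx/dt = (rope/x) · d(rope)/dt = (30/(20√2)) · (-2) = -3√2/2 m/s
The boat approaches at 3√2/2 ≈ 2.121 m/s.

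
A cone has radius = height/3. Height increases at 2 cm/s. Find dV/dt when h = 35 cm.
2450π/9 cm³/s

V = (1/3)π(h/3)²h = πh³/27
dV/dt = πh²/9 · 2
At h = 35: dV/dt = 2450π/9 cm³/s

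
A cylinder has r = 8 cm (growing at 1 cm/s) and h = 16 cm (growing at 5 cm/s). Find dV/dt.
576π cm³/s

V = πr²h
dV/dt = 2πrh·dr/dt + πr²·dh/dt
= 2π(8)(16)(1) + π(8)²(5)
= 576π cm³/s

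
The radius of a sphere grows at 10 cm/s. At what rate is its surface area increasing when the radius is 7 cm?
560π cm²/s

S = 4πr²
dS/dt = dS/dr · dr/dt = 8πr · 10
At r = 7: dS/dt = 560π cm²/s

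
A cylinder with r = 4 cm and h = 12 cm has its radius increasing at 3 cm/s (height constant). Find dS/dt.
120π cm²/s

S = 2πrh + 2πr² (lateral + bases)
dS/dt = (2πh + 4πr)·dr/dt = (2π·12 + 4π·4)·3
= 120π cm²/s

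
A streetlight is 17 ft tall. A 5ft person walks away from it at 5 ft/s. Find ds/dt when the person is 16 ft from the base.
25/12 ft/s

By similar triangles: 17/(x+s) = 5/s
Solving: s = 5x/12
ds/dt = 5/12 · dx/dt = 5/12 · 5 = 25/12 ft/s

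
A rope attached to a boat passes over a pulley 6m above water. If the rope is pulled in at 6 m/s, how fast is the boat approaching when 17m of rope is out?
102√253/253 ≈ 6.413 m/s

rope² = x² + 6²
x = √(17² - 6²) = √253
dx/dt = (rope/x) · d(rope)/dt = (17/√253) · (-6) = -102√253/253 m/s
The boat approaches at 102√253/253 ≈ 6.413 m/s.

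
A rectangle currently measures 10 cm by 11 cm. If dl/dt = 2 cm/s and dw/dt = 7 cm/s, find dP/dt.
18 cm/s

P = 2(l + w)
dP/dt = 2(dl/dt + dw/dt) = 2(2 + 7) = 18 cm/s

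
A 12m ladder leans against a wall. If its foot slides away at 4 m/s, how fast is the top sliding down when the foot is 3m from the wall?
4√15/15 ≈ 1.033 m/s

x² + y² = 12²
2x·dx/dt + 2y·dy/dt = 0
dy/dt = -x/y · dx/dt = -3/(3√15) · 4 = -4√15/15 m/s
The top is descending at 4√15/15 ≈ 1.033 m/s.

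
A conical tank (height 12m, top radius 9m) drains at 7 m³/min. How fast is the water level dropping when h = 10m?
28/(225π) ≈ 0.03961 m/min

r/h = 9/12, so r = (3/4)h
V = (1/3)πr²h = (1/3)π((3/4)h)²h = (3/16)πh³
dV/dh = (9/16)πh²
dh/dt = (dV/dt)/(dV/dh) = -7/((9/16)π·10²) = -28/(225π) m/min
The level is dropping at 28/(225π) ≈ 0.03961 m/min.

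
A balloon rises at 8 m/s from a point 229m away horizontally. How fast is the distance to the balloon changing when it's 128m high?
1024√2753/13765 ≈ 3.903 m/s

z² = 229² + y²
z = √(229² + 128²) = 5√2753
dz/dt = y/z · dy/dt = 128/(5√2753) · 8 = 1024√2753/13765 ≈ 3.903 m/s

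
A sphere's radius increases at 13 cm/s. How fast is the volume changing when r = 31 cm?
49972π cm³/s

V = (4/3)πr³
dV/dt = dV/dr · dr/dt = 4πr² · 13
At r = 31: dV/dt = 49972π cm³/s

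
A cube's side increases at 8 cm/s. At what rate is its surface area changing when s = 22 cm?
2112 cm²/s

A = 6s²
dA/dt = 12s · ds/dt = 12·22·8 = 2112 cm²/s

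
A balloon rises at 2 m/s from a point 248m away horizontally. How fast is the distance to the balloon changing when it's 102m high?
102√17977/17977 ≈ 0.7607 m/s

z² = 248² + y²
z = √(248² + 102²) = 2√17977
dz/dt = y/z · dy/dt = 102/(2√17977) · 2 = 102√17977/17977 ≈ 0.7607 m/s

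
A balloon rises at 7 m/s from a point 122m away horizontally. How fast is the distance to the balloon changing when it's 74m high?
259√5090/5090 ≈ 3.63 m/s

z² = 122² + y²
z = √(122² + 74²) = 2√5090
dz/dt = y/z · dy/dt = 74/(2√5090) · 7 = 259√5090/5090 ≈ 3.63 m/s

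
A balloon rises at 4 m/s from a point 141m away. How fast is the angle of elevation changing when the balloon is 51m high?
0.025087 rad/s

tan(θ) = y/141
sec²(θ) · dθ/dt = (1/141) · dy/dt
dθ/dt = cos²(θ)/141 · 4 = 141/(141² + 51²) · 4
dθ/dt = 0.025087 rad/s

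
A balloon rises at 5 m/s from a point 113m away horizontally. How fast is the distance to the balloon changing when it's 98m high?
490√22373/22373 ≈ 3.276 m/s

z² = 113² + y²
z = √(113² + 98²) = √22373
dz/dt = y/z · dy/dt = 98/√22373 · 5 = 490√22373/22373 ≈ 3.276 m/s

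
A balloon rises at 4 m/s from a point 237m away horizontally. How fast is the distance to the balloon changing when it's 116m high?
464√2785/13925 ≈ 1.758 m/s

z² = 237² + y²
z = √(237² + 116²) = 5√2785
dz/dt = y/z · dy/dt = 116/(5√2785) · 4 = 464√2785/13925 ≈ 1.758 m/s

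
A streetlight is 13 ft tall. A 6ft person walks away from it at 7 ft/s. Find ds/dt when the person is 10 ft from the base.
6 ft/s

By similar triangles: 13/(x+s) = 6/s
Solving: s = 6x/7
ds/dt = 6/7 · dx/dt = 6/7 · 7 = 6 ft/s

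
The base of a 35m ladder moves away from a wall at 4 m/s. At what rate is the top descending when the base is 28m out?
16/3 ≈ 5.333 m/s

x² + y² = 35²
2x·dx/dt + 2y·dy/dt = 0
dy/dt = -x/y · dx/dt = -28/21 · 4 = -16/3 m/s
The top is descending at 16/3 ≈ 5.333 m/s.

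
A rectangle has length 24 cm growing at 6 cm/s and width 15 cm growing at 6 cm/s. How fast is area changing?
234 cm²/s

A = lw
dA/dt = w·dl/dt + l·dw/dt = 15·6 + 24·6 = 234 cm²/s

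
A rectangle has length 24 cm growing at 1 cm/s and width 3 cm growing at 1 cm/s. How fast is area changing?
27 cm²/s

A = lw
dA/dt = w·dl/dt + l·dw/dt = 3·1 + 24·1 = 27 cm²/s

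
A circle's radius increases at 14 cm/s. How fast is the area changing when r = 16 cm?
448π cm²/s

A = πr²
dA/dt = 2πr · dr/dt = 2π(16)(14) = 448π cm²/s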